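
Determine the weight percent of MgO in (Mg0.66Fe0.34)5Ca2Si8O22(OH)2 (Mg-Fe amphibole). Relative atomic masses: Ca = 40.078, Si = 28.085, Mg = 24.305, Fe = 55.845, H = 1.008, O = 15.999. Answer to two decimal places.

15.36 wt%

M((Mg0.66Fe0.34)5Ca2Si8O22(OH)2) = 865.971 g/mol; M(MgO) = 40.304 g/mol.
Moles MgO per formula unit = 3.30 Mg ÷ 1 = 3.3000.
MgO fraction = (3.3000 × 40.304) / 865.971 = 133.003/865.971 = 0.1536.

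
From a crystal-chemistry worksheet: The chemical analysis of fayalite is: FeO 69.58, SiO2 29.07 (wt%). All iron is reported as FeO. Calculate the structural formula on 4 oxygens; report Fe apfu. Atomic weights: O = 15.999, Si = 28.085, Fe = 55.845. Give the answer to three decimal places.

2.001 Fe apfu

69.58 wt% FeO ÷ 71.844 g/mol = 0.96849 mol, giving 0.96849 Fe and 0.96849 O.
29.07 wt% SiO2 ÷ 60.083 g/mol = 0.48383 mol, giving 0.48383 Si and 0.96766 O.
Oxygen sums to 1.93615; scaling by 4/1.93615 = 2.06596 puts the formula on 4 O.
Fe: 0.96849 × 2.06596 = 2.001 atoms per formula unit.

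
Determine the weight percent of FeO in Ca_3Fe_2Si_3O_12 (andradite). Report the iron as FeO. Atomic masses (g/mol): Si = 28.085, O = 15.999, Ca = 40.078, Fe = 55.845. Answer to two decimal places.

M(Ca_3Fe_2Si_3O_12) = 508.167 g/mol; M(FeO) = 71.844 g/mol.
Moles FeO per formula unit = 2 Fe ÷ 1 = 2.0000.
FeO fraction = (2.0000 × 71.844) / 508.167 = 143.688/508.167 = 0.2828.

28.28 wt%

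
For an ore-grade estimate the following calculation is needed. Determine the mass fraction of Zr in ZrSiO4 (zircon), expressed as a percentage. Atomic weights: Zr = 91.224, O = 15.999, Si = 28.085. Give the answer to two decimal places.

M(ZrSiO4) = 183.305 g/mol.
Zr contributes 1 × 91.224 = 91.224 g per mole.
91.224/183.305 = 0.4977 → 49.77%.

49.77 weight percent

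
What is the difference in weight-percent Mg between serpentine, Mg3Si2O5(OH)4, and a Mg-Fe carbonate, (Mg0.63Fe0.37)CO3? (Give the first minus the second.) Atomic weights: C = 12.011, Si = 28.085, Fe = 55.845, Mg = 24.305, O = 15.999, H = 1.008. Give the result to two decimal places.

First mineral: 72.915 g Mg in 277.108 g formula = 26.31 wt% Mg.
Second mineral: 15.312 g Mg in 95.983 g formula = 15.95 wt% Mg.
26.31% − 15.95% gives a difference of 10.36 percentage points.

10.36 percentage points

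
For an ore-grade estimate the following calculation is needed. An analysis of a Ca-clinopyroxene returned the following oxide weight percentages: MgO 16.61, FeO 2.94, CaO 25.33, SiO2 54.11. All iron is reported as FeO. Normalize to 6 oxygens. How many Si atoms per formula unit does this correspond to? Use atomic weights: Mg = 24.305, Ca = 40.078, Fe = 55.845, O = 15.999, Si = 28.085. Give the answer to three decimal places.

1.997 Si apfu

16.61 wt% MgO ÷ 40.304 g/mol = 0.41212 mol, giving 0.41212 Mg and 0.41212 O.
2.94 wt% FeO ÷ 71.844 g/mol = 0.04092 mol, giving 0.04092 Fe and 0.04092 O.
25.33 wt% CaO ÷ 56.077 g/mol = 0.45170 mol, giving 0.45170 Ca and 0.45170 O.
54.11 wt% SiO2 ÷ 60.083 g/mol = 0.90059 mol, giving 0.90059 Si and 1.80118 O.
Oxygen sums to 2.70592; scaling by 6/2.70592 = 2.21736 puts the formula on 6 O.
Si: 0.90059 × 2.21736 = 1.997 atoms per formula unit.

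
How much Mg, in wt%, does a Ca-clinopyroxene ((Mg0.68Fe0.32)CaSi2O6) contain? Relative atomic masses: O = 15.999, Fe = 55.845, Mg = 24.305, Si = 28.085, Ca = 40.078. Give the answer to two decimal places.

Molar mass of (Mg0.68Fe0.32)CaSi2O6: 0.68×24.305 + 0.32×55.845 + 1×40.078 + 2×28.085 + 6×15.999 = 226.640 g/mol.
Mass of Mg per formula unit: 0.68 × 24.305 = 16.527 g.
Weight fraction Mg = 16.527 / 226.640 = 0.0729.

7.29 wt%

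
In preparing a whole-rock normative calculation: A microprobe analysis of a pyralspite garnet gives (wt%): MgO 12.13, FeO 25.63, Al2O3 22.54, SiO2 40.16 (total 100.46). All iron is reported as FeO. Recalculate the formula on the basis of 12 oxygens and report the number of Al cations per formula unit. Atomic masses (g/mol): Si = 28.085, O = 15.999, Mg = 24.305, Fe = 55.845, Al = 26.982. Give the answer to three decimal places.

1.996 Al apfu

12.13 wt% MgO ÷ 40.304 g/mol = 0.30096 mol, giving 0.30096 Mg and 0.30096 O.
25.63 wt% FeO ÷ 71.844 g/mol = 0.35675 mol, giving 0.35675 Fe and 0.35675 O.
22.54 wt% Al2O3 ÷ 101.961 g/mol = 0.22106 mol, giving 0.44212 Al and 0.66318 O.
40.16 wt% SiO2 ÷ 60.083 g/mol = 0.66841 mol, giving 0.66841 Si and 1.33682 O.
Oxygen sums to 2.65771; scaling by 12/2.65771 = 4.51517 puts the formula on 12 O.
Al: 0.44212 × 4.51517 = 1.996 atoms per formula unit.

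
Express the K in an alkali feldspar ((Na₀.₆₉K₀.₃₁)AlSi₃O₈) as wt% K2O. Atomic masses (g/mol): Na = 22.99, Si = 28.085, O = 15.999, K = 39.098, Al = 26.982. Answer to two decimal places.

Molar mass of (Na₀.₆₉K₀.₃₁)AlSi₃O₈ = 0.69·22.99 + 0.31·39.098 + 1·26.982 + 3·28.085 + 8·15.999 = 267.212 g/mol.
Each formula unit contains 0.31 K, equivalent to 0.31/2 = 0.1550 mol K2O.
M(K2O) = 2×39.098 + 1×15.999 = 94.195 g/mol.
Mass of K2O per formula unit = 0.1550 × 94.195 = 14.600 g.
K2O wt% = 14.600 / 267.212 × 100 = 5.46%.

5.46 wt%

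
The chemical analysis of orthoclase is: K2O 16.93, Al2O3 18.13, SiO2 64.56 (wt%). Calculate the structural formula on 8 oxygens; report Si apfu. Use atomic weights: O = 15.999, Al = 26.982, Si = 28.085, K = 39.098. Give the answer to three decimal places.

3.003 Si apfu

K2O: 16.93/94.195 = 0.17973 mol → 0.35946 mol K, 0.17973 mol O.
Al2O3: 18.13/101.961 = 0.17781 mol → 0.35562 mol Al, 0.53343 mol O.
SiO2: 64.56/60.083 = 1.07451 mol → 1.07451 mol Si, 2.14902 mol O.
Total oxygen = 2.86218 mol. Normalization factor = 8/2.86218 = 2.79507.
Si per 8 O = 1.07451 × 2.79507 = 3.003.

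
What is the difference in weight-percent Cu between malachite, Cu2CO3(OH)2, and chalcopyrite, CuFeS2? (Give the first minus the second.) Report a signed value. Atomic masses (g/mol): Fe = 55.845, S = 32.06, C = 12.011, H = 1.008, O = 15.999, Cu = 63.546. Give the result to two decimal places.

22.85 percentage points

Cu in Cu2CO3(OH)2: molar mass 221.114 g/mol; 2×63.546 = 127.092 g → 57.48 wt%.
Cu in CuFeS2: molar mass 183.511 g/mol; 1×63.546 = 63.546 g → 34.63 wt%.
Difference = 57.48 − 34.63 = 22.85 percentage points.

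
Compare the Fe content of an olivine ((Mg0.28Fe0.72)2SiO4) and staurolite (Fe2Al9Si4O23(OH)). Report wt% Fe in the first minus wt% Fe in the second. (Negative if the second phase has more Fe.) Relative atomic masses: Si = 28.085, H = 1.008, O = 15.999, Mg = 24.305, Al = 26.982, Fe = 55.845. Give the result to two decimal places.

30.10 percentage points

Fe in (Mg0.28Fe0.72)2SiO4: molar mass 186.109 g/mol; 1.44×55.845 = 80.417 g → 43.21 wt%.
Fe in Fe2Al9Si4O23(OH): molar mass 851.852 g/mol; 2×55.845 = 111.690 g → 13.11 wt%.
Difference = 43.21 − 13.11 = 30.10 percentage points.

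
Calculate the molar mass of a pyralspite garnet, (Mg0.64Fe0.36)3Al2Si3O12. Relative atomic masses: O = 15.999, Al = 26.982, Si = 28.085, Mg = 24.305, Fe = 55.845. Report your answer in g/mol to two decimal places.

The formula mass is the sum 1.92*24.305 + 1.08*55.845 + 2*26.982 + 3*28.085 + 12*15.999.

437.19 g/mol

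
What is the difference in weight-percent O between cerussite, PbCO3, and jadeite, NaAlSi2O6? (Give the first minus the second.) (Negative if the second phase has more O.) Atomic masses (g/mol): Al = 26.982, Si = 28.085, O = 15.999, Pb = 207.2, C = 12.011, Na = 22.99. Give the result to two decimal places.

First mineral: 47.997 g O in 267.208 g formula = 17.96 wt% O.
Second mineral: 95.994 g O in 202.136 g formula = 47.49 wt% O.
17.96% − 47.49% gives a difference of -29.53 percentage points.

-29.53 percentage points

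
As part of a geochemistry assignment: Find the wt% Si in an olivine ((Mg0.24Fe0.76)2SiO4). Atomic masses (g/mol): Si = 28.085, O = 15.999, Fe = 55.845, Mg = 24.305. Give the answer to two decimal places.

14.89 weight percent

Molar mass of (Mg0.24Fe0.76)2SiO4: 0.48*24.305 + 1.52*55.845 + 1*28.085 + 4*15.999 = 188.632 g/mol.
Mass of Si per formula unit: 1 × 28.085 = 28.085 g.
Weight fraction Si = 28.085 / 188.632 = 0.1489.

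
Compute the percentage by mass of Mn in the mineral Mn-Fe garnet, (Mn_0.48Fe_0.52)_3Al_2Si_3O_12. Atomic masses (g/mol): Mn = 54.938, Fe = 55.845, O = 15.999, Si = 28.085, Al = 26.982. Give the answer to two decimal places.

15.94 weight percent

Formula mass = 1.44·54.938 + 1.56·55.845 + 2·26.982 + 3·28.085 + 12·15.999 = 496.436 g/mol, of which 79.111 g is Mn.
So Mn makes up 79.111/496.436 = 0.1594 of the mass, i.e. 15.94%.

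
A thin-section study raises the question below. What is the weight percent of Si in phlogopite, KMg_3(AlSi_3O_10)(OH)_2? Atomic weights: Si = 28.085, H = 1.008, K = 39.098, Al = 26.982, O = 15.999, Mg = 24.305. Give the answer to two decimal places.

20.19 mass %

Formula mass = 1*39.098 + 3*24.305 + 1*26.982 + 3*28.085 + 12*15.999 + 2*1.008 = 417.254 g/mol, of which 84.255 g is Si.
So Si makes up 84.255/417.254 = 0.2019 of the mass, i.e. 20.19%.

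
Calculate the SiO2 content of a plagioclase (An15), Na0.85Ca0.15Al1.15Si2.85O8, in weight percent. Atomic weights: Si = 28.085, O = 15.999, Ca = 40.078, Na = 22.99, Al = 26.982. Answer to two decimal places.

Formula mass = 264.617 g/mol.
2.85 Si → 2.8500 mol SiO2 per formula unit; M(SiO2) = 60.083, so SiO2 mass = 171.237 g.
171.237/264.617 × 100 = 64.71 wt%.

64.71 wt%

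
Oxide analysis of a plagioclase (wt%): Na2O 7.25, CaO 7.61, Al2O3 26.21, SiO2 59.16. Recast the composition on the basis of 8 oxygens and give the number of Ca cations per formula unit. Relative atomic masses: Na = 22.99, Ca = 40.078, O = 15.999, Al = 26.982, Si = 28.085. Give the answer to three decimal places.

0.363 Ca apfu

Na2O (M=61.979): mol = 0.11698; Na = 0.23396, O = 0.11698.
CaO (M=56.077): mol = 0.13571; Ca = 0.13571, O = 0.13571.
Al2O3 (M=101.961): mol = 0.25706; Al = 0.51412, O = 0.77118.
SiO2 (M=60.083): mol = 0.98464; Si = 0.98464, O = 1.96928.
ΣO = 2.99315; factor = 8/ΣO = 2.67277.
Ca apfu = 0.13571 × 2.67277 = 0.363.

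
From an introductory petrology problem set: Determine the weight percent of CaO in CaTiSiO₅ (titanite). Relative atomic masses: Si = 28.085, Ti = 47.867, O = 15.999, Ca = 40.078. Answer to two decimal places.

Molar mass of CaTiSiO₅ = 1×40.078 + 1×47.867 + 1×28.085 + 5×15.999 = 196.025 g/mol.
Each formula unit contains 1 Ca, equivalent to 1/1 = 1.0000 mol CaO.
M(CaO) = 1×40.078 + 1×15.999 = 56.077 g/mol.
Mass of CaO per formula unit = 1.0000 × 56.077 = 56.077 g.
CaO wt% = 56.077 / 196.025 × 100 = 28.61%.

28.61 wt%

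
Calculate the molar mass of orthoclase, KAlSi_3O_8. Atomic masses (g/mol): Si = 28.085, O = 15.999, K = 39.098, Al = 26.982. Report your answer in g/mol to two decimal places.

278.33 g/mol

The formula mass is the sum 1×39.098 + 1×26.982 + 3×28.085 + 8×15.999.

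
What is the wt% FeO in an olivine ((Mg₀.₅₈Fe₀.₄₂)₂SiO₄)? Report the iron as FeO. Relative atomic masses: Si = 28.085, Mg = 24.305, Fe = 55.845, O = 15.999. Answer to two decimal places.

36.10 wt%

M((Mg₀.₅₈Fe₀.₄₂)₂SiO₄) = 167.185 g/mol; M(FeO) = 71.844 g/mol.
Moles FeO per formula unit = 0.84 Fe ÷ 1 = 0.8400.
FeO fraction = (0.8400 × 71.844) / 167.185 = 60.349/167.185 = 0.3610.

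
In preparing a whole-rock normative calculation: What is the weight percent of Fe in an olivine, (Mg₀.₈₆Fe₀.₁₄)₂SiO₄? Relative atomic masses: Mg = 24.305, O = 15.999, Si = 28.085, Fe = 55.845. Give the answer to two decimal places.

Formula mass = 1.72*24.305 + 0.28*55.845 + 1*28.085 + 4*15.999 = 149.522 g/mol, of which 15.637 g is Fe.
So Fe makes up 15.637/149.522 = 0.1046 of the mass, i.e. 10.46%.

10.46 wt%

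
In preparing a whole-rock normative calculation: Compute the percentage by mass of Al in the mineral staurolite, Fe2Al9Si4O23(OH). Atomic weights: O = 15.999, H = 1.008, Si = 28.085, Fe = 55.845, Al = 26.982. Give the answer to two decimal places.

M(Fe2Al9Si4O23(OH)) = 851.852 g/mol.
Al contributes 9 × 26.982 = 242.838 g per mole.
242.838/851.852 = 0.2851 → 28.51%.

28.51 mass %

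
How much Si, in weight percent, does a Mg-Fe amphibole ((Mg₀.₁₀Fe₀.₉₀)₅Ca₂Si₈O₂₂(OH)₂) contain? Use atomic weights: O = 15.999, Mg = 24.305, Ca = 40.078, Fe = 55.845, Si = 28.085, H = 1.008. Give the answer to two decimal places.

23.54 weight percent

Molar mass of (Mg₀.₁₀Fe₀.₉₀)₅Ca₂Si₈O₂₂(OH)₂: 0.50×24.305 + 4.50×55.845 + 2×40.078 + 8×28.085 + 24×15.999 + 2×1.008 = 954.283 g/mol.
Mass of Si per formula unit: 8 × 28.085 = 224.680 g.
Weight fraction Si = 224.680 / 954.283 = 0.2354.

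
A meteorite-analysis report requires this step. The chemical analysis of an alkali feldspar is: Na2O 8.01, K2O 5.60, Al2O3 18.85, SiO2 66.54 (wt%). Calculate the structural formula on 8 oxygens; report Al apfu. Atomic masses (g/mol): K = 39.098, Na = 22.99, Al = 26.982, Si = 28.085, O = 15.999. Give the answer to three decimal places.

8.01 wt% Na2O ÷ 61.979 g/mol = 0.12924 mol, giving 0.25848 Na and 0.12924 O.
5.60 wt% K2O ÷ 94.195 g/mol = 0.05945 mol, giving 0.11890 K and 0.05945 O.
18.85 wt% Al2O3 ÷ 101.961 g/mol = 0.18487 mol, giving 0.36974 Al and 0.55461 O.
66.54 wt% SiO2 ÷ 60.083 g/mol = 1.10747 mol, giving 1.10747 Si and 2.21494 O.
Oxygen sums to 2.95824; scaling by 8/2.95824 = 2.70431 puts the formula on 8 O.
Al: 0.36974 × 2.70431 = 1.000 atoms per formula unit.

1.000 Al apfu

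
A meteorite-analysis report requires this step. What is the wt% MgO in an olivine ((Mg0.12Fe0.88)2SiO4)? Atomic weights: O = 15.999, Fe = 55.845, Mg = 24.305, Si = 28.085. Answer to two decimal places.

4.93 wt%

M((Mg0.12Fe0.88)2SiO4) = 196.201 g/mol; M(MgO) = 40.304 g/mol.
Moles MgO per formula unit = 0.24 Mg ÷ 1 = 0.2400.
MgO fraction = (0.2400 × 40.304) / 196.201 = 9.673/196.201 = 0.0493.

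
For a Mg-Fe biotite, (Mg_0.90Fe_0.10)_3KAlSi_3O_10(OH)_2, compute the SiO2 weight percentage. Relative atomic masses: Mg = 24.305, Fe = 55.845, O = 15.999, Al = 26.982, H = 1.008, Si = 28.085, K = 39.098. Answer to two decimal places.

42.24 wt%

Formula mass = 426.716 g/mol.
3 Si → 3.0000 mol SiO2 per formula unit; M(SiO2) = 60.083, so SiO2 mass = 180.249 g.
180.249/426.716 × 100 = 42.24 wt%.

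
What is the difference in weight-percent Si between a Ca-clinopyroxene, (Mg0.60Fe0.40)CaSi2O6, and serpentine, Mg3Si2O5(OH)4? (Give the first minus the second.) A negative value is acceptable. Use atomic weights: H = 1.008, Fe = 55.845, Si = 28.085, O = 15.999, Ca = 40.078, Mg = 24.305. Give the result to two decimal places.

M((Mg0.60Fe0.40)CaSi2O6) = 229.163 g/mol, so wt% Si = 56.170/229.163 × 100 = 24.51%.
M(Mg3Si2O5(OH)4) = 277.108 g/mol, so wt% Si = 56.170/277.108 × 100 = 20.27%.
24.51 − 20.27 = 4.24 pp.

4.24 percentage points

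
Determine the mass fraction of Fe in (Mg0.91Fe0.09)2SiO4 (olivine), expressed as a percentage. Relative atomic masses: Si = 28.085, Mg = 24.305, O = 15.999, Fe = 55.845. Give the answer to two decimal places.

M((Mg0.91Fe0.09)2SiO4) = 146.368 g/mol.
Fe contributes 0.18 × 55.845 = 10.052 g per mole.
10.052/146.368 = 0.0687 → 6.87%.

6.87 wt%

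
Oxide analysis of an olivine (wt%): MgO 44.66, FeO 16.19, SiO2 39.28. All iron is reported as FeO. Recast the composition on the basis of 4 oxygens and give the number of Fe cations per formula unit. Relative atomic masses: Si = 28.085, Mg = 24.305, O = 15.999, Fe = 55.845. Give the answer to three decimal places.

44.66 wt% MgO ÷ 40.304 g/mol = 1.10808 mol, giving 1.10808 Mg and 1.10808 O.
16.19 wt% FeO ÷ 71.844 g/mol = 0.22535 mol, giving 0.22535 Fe and 0.22535 O.
39.28 wt% SiO2 ÷ 60.083 g/mol = 0.65376 mol, giving 0.65376 Si and 1.30752 O.
Oxygen sums to 2.64095; scaling by 4/2.64095 = 1.51461 puts the formula on 4 O.
Fe: 0.22535 × 1.51461 = 0.341 atoms per formula unit.

0.341 Fe apfu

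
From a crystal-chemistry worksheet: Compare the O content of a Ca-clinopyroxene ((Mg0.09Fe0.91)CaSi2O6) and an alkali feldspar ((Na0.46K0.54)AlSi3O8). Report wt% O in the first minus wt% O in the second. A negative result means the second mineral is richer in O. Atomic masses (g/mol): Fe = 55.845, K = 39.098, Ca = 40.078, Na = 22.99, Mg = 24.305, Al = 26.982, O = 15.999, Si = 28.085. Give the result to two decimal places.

First mineral: 95.994 g O in 245.248 g formula = 39.14 wt% O.
Second mineral: 127.992 g O in 270.917 g formula = 47.24 wt% O.
39.14% − 47.24% gives a difference of -8.10 percentage points.

-8.10 percentage points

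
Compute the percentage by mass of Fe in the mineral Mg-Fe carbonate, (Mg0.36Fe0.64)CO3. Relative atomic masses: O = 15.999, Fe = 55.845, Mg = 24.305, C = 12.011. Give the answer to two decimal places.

Formula mass = 0.36·24.305 + 0.64·55.845 + 1·12.011 + 3·15.999 = 104.499 g/mol, of which 35.741 g is Fe.
So Fe makes up 35.741/104.499 = 0.3420 of the mass, i.e. 34.20%.

34.20 wt%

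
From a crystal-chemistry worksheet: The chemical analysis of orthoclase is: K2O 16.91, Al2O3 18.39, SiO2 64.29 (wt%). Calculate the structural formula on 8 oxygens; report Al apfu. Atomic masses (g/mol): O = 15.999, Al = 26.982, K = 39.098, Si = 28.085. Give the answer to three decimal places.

16.91 wt% K2O ÷ 94.195 g/mol = 0.17952 mol, giving 0.35904 K and 0.17952 O.
18.39 wt% Al2O3 ÷ 101.961 g/mol = 0.18036 mol, giving 0.36072 Al and 0.54108 O.
64.29 wt% SiO2 ÷ 60.083 g/mol = 1.07002 mol, giving 1.07002 Si and 2.14004 O.
Oxygen sums to 2.86064; scaling by 8/2.86064 = 2.79658 puts the formula on 8 O.
Al: 0.36072 × 2.79658 = 1.009 atoms per formula unit.

1.009 Al apfu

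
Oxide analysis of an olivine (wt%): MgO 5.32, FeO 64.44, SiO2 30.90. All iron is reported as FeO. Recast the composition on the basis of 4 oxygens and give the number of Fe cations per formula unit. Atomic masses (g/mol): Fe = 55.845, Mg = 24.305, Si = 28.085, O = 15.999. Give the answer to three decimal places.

1.744 Fe apfu

5.32 wt% MgO ÷ 40.304 g/mol = 0.13200 mol, giving 0.13200 Mg and 0.13200 O.
64.44 wt% FeO ÷ 71.844 g/mol = 0.89694 mol, giving 0.89694 Fe and 0.89694 O.
30.90 wt% SiO2 ÷ 60.083 g/mol = 0.51429 mol, giving 0.51429 Si and 1.02858 O.
Oxygen sums to 2.05752; scaling by 4/2.05752 = 1.94409 puts the formula on 4 O.
Fe: 0.89694 × 1.94409 = 1.744 atoms per formula unit.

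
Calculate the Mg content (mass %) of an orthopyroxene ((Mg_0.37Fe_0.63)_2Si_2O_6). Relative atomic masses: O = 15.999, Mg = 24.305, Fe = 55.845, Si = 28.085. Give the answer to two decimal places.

M((Mg_0.37Fe_0.63)_2Si_2O_6) = 240.514 g/mol.
Mg contributes 0.74 × 24.305 = 17.986 g per mole.
17.986/240.514 = 0.0748 → 7.48%.

7.48 mass %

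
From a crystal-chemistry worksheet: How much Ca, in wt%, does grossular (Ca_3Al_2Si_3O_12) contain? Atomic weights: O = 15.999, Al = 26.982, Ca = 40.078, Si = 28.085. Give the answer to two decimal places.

26.69 wt%

Formula mass = 3·40.078 + 2·26.982 + 3·28.085 + 12·15.999 = 450.441 g/mol, of which 120.234 g is Ca.
So Ca makes up 120.234/450.441 = 0.2669 of the mass, i.e. 26.69%.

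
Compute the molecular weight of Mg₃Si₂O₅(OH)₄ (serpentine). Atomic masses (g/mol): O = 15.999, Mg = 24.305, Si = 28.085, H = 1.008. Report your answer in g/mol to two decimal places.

Mg: 3 × 24.305 = 72.9150
Si: 2 × 28.085 = 56.1700
O: 9 × 15.999 = 143.9910
H: 4 × 1.008 = 4.0320
Summing the contributions gives the formula mass.

277.11 g/mol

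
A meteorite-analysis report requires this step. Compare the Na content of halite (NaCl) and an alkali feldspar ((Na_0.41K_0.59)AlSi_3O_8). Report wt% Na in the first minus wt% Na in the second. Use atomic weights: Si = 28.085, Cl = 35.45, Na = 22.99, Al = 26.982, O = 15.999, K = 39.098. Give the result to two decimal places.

First mineral: 22.990 g Na in 58.440 g formula = 39.34 wt% Na.
Second mineral: 9.426 g Na in 271.723 g formula = 3.47 wt% Na.
39.34% − 3.47% gives a difference of 35.87 percentage points.

35.87 percentage points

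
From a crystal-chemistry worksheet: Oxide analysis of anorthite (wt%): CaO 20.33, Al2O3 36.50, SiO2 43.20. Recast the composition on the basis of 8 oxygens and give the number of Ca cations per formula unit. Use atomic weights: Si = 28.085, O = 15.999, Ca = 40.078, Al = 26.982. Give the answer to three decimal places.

20.33 wt% CaO ÷ 56.077 g/mol = 0.36254 mol, giving 0.36254 Ca and 0.36254 O.
36.50 wt% Al2O3 ÷ 101.961 g/mol = 0.35798 mol, giving 0.71596 Al and 1.07394 O.
43.20 wt% SiO2 ÷ 60.083 g/mol = 0.71901 mol, giving 0.71901 Si and 1.43802 O.
Oxygen sums to 2.87450; scaling by 8/2.87450 = 2.78309 puts the formula on 8 O.
Ca: 0.36254 × 2.78309 = 1.009 atoms per formula unit.

1.009 Ca apfu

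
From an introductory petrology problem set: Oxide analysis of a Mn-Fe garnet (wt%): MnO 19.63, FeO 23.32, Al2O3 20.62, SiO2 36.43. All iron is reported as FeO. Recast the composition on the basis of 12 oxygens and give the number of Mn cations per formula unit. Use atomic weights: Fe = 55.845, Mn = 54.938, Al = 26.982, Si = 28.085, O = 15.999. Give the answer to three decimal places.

1.372 Mn apfu

19.63 wt% MnO ÷ 70.937 g/mol = 0.27672 mol, giving 0.27672 Mn and 0.27672 O.
23.32 wt% FeO ÷ 71.844 g/mol = 0.32459 mol, giving 0.32459 Fe and 0.32459 O.
20.62 wt% Al2O3 ÷ 101.961 g/mol = 0.20223 mol, giving 0.40446 Al and 0.60669 O.
36.43 wt% SiO2 ÷ 60.083 g/mol = 0.60633 mol, giving 0.60633 Si and 1.21266 O.
Oxygen sums to 2.42066; scaling by 12/2.42066 = 4.95733 puts the formula on 12 O.
Mn: 0.27672 × 4.95733 = 1.372 atoms per formula unit.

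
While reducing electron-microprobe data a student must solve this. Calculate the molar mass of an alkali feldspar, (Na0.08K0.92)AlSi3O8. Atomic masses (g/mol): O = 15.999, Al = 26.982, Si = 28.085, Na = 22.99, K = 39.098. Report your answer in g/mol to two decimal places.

The formula mass is the sum 0.08·22.99 + 0.92·39.098 + 1·26.982 + 3·28.085 + 8·15.999.

277.04 g/mol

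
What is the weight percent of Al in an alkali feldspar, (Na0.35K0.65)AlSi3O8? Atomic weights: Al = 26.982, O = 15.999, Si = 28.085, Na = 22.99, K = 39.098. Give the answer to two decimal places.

Formula mass = 0.35*22.99 + 0.65*39.098 + 1*26.982 + 3*28.085 + 8*15.999 = 272.689 g/mol, of which 26.982 g is Al.
So Al makes up 26.982/272.689 = 0.0989 of the mass, i.e. 9.89%.

9.89 wt%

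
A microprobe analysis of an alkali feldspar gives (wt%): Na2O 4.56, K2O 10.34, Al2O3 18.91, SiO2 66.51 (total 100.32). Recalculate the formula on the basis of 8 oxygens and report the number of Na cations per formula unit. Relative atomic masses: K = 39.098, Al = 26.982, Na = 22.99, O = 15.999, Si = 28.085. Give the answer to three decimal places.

0.399 Na apfu

Na2O (M=61.979): mol = 0.07357; Na = 0.14714, O = 0.07357.
K2O (M=94.195): mol = 0.10977; K = 0.21954, O = 0.10977.
Al2O3 (M=101.961): mol = 0.18546; Al = 0.37092, O = 0.55638.
SiO2 (M=60.083): mol = 1.10697; Si = 1.10697, O = 2.21394.
ΣO = 2.95366; factor = 8/ΣO = 2.70850.
Na apfu = 0.14714 × 2.70850 = 0.399.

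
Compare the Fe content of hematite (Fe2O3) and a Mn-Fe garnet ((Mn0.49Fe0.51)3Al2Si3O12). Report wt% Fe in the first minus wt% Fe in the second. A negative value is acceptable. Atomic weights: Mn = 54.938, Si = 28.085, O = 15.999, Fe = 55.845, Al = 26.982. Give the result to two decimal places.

52.73 percentage points

Fe in Fe2O3: molar mass 159.687 g/mol; 2×55.845 = 111.690 g → 69.94 wt%.
Fe in (Mn0.49Fe0.51)3Al2Si3O12: molar mass 496.409 g/mol; 1.53×55.845 = 85.443 g → 17.21 wt%.
Difference = 69.94 − 17.21 = 52.73 percentage points.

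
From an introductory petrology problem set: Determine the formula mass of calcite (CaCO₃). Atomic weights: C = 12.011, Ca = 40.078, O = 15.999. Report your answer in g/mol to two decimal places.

M = 1*40.078 + 1*12.011 + 3*15.999

100.09 g/mol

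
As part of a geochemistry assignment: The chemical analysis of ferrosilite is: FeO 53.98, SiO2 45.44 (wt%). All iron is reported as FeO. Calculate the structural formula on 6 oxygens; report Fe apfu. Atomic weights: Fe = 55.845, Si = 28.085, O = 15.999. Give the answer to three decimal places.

1.991 Fe apfu

FeO (M=71.844): mol = 0.75135; Fe = 0.75135, O = 0.75135.
SiO2 (M=60.083): mol = 0.75629; Si = 0.75629, O = 1.51258.
ΣO = 2.26393; factor = 6/ΣO = 2.65026.
Fe apfu = 0.75135 × 2.65026 = 1.991.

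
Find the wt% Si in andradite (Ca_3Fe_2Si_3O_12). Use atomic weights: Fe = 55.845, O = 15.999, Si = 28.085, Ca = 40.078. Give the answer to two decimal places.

Formula mass = 3×40.078 + 2×55.845 + 3×28.085 + 12×15.999 = 508.167 g/mol, of which 84.255 g is Si.
So Si makes up 84.255/508.167 = 0.1658 of the mass, i.e. 16.58%.

16.58 mass %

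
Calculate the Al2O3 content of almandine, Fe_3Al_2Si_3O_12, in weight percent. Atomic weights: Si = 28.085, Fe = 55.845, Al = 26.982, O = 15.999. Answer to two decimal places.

Molar mass of Fe_3Al_2Si_3O_12 = 3·55.845 + 2·26.982 + 3·28.085 + 12·15.999 = 497.742 g/mol.
Each formula unit contains 2 Al, equivalent to 2/2 = 1.0000 mol Al2O3.
M(Al2O3) = 2×26.982 + 3×15.999 = 101.961 g/mol.
Mass of Al2O3 per formula unit = 1.0000 × 101.961 = 101.961 g.
Al2O3 wt% = 101.961 / 497.742 × 100 = 20.48%.

20.48 wt%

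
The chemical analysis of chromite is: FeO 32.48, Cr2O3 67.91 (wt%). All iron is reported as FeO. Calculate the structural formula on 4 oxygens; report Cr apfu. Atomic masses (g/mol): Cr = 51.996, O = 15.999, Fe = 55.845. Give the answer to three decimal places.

32.48 wt% FeO ÷ 71.844 g/mol = 0.45209 mol, giving 0.45209 Fe and 0.45209 O.
67.91 wt% Cr2O3 ÷ 151.989 g/mol = 0.44681 mol, giving 0.89362 Cr and 1.34043 O.
Oxygen sums to 1.79252; scaling by 4/1.79252 = 2.23150 puts the formula on 4 O.
Cr: 0.89362 × 2.23150 = 1.994 atoms per formula unit.

1.994 Cr apfu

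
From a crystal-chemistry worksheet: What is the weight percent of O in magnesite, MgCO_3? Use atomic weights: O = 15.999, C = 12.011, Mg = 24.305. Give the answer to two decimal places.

56.93 weight percent

M(MgCO_3) = 84.313 g/mol.
O contributes 3 × 15.999 = 47.997 g per mole.
47.997/84.313 = 0.5693 → 56.93%.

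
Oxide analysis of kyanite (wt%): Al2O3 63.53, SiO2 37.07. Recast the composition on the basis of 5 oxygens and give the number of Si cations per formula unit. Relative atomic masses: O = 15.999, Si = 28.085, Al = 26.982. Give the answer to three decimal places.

0.994 Si apfu

63.53 wt% Al2O3 ÷ 101.961 g/mol = 0.62308 mol, giving 1.24616 Al and 1.86924 O.
37.07 wt% SiO2 ÷ 60.083 g/mol = 0.61698 mol, giving 0.61698 Si and 1.23396 O.
Oxygen sums to 3.10320; scaling by 5/3.10320 = 1.61124 puts the formula on 5 O.
Si: 0.61698 × 1.61124 = 0.994 atoms per formula unit.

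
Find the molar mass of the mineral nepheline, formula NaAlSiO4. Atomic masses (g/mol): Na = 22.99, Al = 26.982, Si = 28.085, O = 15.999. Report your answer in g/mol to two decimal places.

142.05 g/mol

M = 1·22.99 + 1·26.982 + 1·28.085 + 4·15.999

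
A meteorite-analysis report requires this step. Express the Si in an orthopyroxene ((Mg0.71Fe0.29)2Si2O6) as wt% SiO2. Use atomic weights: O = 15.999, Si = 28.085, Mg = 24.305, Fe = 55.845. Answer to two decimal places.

Formula mass = 219.067 g/mol.
2 Si → 2.0000 mol SiO2 per formula unit; M(SiO2) = 60.083, so SiO2 mass = 120.166 g.
120.166/219.067 × 100 = 54.85 wt%.

54.85 wt%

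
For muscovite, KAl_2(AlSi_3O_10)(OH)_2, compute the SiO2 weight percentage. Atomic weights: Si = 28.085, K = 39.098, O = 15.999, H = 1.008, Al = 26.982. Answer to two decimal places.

45.25 wt%

Formula mass = 398.303 g/mol.
3 Si → 3.0000 mol SiO2 per formula unit; M(SiO2) = 60.083, so SiO2 mass = 180.249 g.
180.249/398.303 × 100 = 45.25 wt%.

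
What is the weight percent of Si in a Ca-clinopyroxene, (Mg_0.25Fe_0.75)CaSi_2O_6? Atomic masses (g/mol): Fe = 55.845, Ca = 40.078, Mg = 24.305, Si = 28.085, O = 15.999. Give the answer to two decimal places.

M((Mg_0.25Fe_0.75)CaSi_2O_6) = 240.202 g/mol.
Si contributes 2 × 28.085 = 56.170 g per mole.
56.170/240.202 = 0.2338 → 23.38%.

23.38 wt%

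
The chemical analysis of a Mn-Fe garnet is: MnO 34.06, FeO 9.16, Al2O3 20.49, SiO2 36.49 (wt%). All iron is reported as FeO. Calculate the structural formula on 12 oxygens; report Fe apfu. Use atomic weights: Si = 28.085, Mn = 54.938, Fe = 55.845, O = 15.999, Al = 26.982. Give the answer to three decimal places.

0.631 Fe apfu

34.06 wt% MnO ÷ 70.937 g/mol = 0.48014 mol, giving 0.48014 Mn and 0.48014 O.
9.16 wt% FeO ÷ 71.844 g/mol = 0.12750 mol, giving 0.12750 Fe and 0.12750 O.
20.49 wt% Al2O3 ÷ 101.961 g/mol = 0.20096 mol, giving 0.40192 Al and 0.60288 O.
36.49 wt% SiO2 ÷ 60.083 g/mol = 0.60733 mol, giving 0.60733 Si and 1.21466 O.
Oxygen sums to 2.42518; scaling by 12/2.42518 = 4.94809 puts the formula on 12 O.
Fe: 0.12750 × 4.94809 = 0.631 atoms per formula unit.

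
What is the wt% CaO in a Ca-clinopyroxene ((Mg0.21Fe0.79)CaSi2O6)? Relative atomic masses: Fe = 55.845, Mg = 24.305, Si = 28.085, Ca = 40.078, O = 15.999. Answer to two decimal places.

Formula mass = 241.464 g/mol.
1 Ca → 1.0000 mol CaO per formula unit; M(CaO) = 56.077, so CaO mass = 56.077 g.
56.077/241.464 × 100 = 23.22 wt%.

23.22 wt%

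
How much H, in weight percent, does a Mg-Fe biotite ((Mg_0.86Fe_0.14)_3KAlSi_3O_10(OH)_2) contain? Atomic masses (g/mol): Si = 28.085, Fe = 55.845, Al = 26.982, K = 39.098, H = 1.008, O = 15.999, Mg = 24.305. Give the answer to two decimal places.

M((Mg_0.86Fe_0.14)_3KAlSi_3O_10(OH)_2) = 430.501 g/mol.
H contributes 2 × 1.008 = 2.016 g per mole.
2.016/430.501 = 0.0047 → 0.47%.

0.47 weight percent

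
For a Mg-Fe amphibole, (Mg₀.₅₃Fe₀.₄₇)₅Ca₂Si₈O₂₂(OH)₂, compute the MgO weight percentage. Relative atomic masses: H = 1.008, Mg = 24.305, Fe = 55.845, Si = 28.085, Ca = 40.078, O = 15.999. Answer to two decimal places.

12.05 wt%

Molar mass of (Mg₀.₅₃Fe₀.₄₇)₅Ca₂Si₈O₂₂(OH)₂ = 2.65×24.305 + 2.35×55.845 + 2×40.078 + 8×28.085 + 24×15.999 + 2×1.008 = 886.472 g/mol.
Each formula unit contains 2.65 Mg, equivalent to 2.65/1 = 2.6500 mol MgO.
M(MgO) = 1×24.305 + 1×15.999 = 40.304 g/mol.
Mass of MgO per formula unit = 2.6500 × 40.304 = 106.806 g.
MgO wt% = 106.806 / 886.472 × 100 = 12.05%.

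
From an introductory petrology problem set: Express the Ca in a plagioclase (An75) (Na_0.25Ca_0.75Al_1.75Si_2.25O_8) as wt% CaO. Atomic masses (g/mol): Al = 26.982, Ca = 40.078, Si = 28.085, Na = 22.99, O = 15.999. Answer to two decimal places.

Formula mass = 274.208 g/mol.
0.75 Ca → 0.7500 mol CaO per formula unit; M(CaO) = 56.077, so CaO mass = 42.058 g.
42.058/274.208 × 100 = 15.34 wt%.

15.34 wt%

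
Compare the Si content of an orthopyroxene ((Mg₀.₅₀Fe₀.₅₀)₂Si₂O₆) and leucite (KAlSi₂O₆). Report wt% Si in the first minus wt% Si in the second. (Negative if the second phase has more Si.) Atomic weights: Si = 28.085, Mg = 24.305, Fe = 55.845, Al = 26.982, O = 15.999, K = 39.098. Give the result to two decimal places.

M((Mg₀.₅₀Fe₀.₅₀)₂Si₂O₆) = 232.314 g/mol, so wt% Si = 56.170/232.314 × 100 = 24.18%.
M(KAlSi₂O₆) = 218.244 g/mol, so wt% Si = 56.170/218.244 × 100 = 25.74%.
24.18 − 25.74 = -1.56 pp.

-1.56 percentage points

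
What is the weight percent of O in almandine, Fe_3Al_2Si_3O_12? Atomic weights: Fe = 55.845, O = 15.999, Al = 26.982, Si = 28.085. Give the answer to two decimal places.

38.57 weight percent

M(Fe_3Al_2Si_3O_12) = 497.742 g/mol.
O contributes 12 × 15.999 = 191.988 g per mole.
191.988/497.742 = 0.3857 → 38.57%.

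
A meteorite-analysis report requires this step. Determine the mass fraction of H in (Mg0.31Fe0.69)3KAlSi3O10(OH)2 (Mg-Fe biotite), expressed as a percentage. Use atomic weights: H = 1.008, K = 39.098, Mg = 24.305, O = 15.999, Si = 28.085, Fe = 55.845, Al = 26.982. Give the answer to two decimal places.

M((Mg0.31Fe0.69)3KAlSi3O10(OH)2) = 482.542 g/mol.
H contributes 2 × 1.008 = 2.016 g per mole.
2.016/482.542 = 0.0042 → 0.42%.

0.42 weight percent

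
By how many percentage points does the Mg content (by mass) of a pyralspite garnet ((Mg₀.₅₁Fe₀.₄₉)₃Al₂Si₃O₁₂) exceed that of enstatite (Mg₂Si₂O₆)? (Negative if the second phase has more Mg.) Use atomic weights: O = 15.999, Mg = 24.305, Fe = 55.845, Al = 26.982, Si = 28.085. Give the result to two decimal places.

First mineral: 37.187 g Mg in 449.486 g formula = 8.27 wt% Mg.
Second mineral: 48.610 g Mg in 200.774 g formula = 24.21 wt% Mg.
8.27% − 24.21% gives a difference of -15.94 percentage points.

-15.94 percentage points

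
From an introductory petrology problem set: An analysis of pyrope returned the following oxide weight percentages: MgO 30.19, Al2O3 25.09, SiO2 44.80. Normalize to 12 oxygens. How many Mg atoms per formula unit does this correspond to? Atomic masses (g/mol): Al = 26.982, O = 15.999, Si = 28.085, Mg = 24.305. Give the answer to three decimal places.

30.19 wt% MgO ÷ 40.304 g/mol = 0.74906 mol, giving 0.74906 Mg and 0.74906 O.
25.09 wt% Al2O3 ÷ 101.961 g/mol = 0.24607 mol, giving 0.49214 Al and 0.73821 O.
44.80 wt% SiO2 ÷ 60.083 g/mol = 0.74564 mol, giving 0.74564 Si and 1.49128 O.
Oxygen sums to 2.97855; scaling by 12/2.97855 = 4.02881 puts the formula on 12 O.
Mg: 0.74906 × 4.02881 = 3.018 atoms per formula unit.

3.018 Mg apfu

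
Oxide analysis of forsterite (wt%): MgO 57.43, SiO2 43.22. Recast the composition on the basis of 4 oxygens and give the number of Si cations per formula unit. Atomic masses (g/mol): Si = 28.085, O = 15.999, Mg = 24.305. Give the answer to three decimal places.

1.005 Si apfu

57.43 wt% MgO ÷ 40.304 g/mol = 1.42492 mol, giving 1.42492 Mg and 1.42492 O.
43.22 wt% SiO2 ÷ 60.083 g/mol = 0.71934 mol, giving 0.71934 Si and 1.43868 O.
Oxygen sums to 2.86360; scaling by 4/2.86360 = 1.39684 puts the formula on 4 O.
Si: 0.71934 × 1.39684 = 1.005 atoms per formula unit.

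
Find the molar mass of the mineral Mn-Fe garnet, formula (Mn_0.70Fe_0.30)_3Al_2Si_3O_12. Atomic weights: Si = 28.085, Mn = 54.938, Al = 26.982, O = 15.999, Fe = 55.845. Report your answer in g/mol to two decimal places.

495.84 g/mol

M = 2.10·54.938 + 0.90·55.845 + 2·26.982 + 3·28.085 + 12·15.999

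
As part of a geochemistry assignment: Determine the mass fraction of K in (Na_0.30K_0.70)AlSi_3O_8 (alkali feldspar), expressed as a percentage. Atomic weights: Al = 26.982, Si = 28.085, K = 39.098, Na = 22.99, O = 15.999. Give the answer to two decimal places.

Formula mass = 0.30*22.99 + 0.70*39.098 + 1*26.982 + 3*28.085 + 8*15.999 = 273.495 g/mol, of which 27.369 g is K.
So K makes up 27.369/273.495 = 0.1001 of the mass, i.e. 10.01%.

10.01 weight percent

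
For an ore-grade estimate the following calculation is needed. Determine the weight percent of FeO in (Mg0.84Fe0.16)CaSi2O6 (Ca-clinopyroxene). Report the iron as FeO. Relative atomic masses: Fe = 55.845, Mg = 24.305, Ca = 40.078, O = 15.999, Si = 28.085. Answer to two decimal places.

5.19 wt%

M((Mg0.84Fe0.16)CaSi2O6) = 221.593 g/mol; M(FeO) = 71.844 g/mol.
Moles FeO per formula unit = 0.16 Fe ÷ 1 = 0.1600.
FeO fraction = (0.1600 × 71.844) / 221.593 = 11.495/221.593 = 0.0519.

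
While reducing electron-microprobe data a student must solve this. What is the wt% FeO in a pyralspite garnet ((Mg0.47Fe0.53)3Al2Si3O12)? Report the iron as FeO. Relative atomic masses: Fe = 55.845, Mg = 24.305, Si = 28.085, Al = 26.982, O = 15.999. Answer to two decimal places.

Molar mass of (Mg0.47Fe0.53)3Al2Si3O12 = 1.41·24.305 + 1.59·55.845 + 2·26.982 + 3·28.085 + 12·15.999 = 453.271 g/mol.
Each formula unit contains 1.59 Fe, equivalent to 1.59/1 = 1.5900 mol FeO.
M(FeO) = 1×55.845 + 1×15.999 = 71.844 g/mol.
Mass of FeO per formula unit = 1.5900 × 71.844 = 114.232 g.
FeO wt% = 114.232 / 453.271 × 100 = 25.20%.

25.20 wt%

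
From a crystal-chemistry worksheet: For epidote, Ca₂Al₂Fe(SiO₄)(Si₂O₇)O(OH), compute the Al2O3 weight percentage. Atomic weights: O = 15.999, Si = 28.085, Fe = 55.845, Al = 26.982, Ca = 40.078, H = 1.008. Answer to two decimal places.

M(Ca₂Al₂Fe(SiO₄)(Si₂O₇)O(OH)) = 483.215 g/mol; M(Al2O3) = 101.961 g/mol.
Moles Al2O3 per formula unit = 2 Al ÷ 2 = 1.0000.
Al2O3 fraction = (1.0000 × 101.961) / 483.215 = 101.961/483.215 = 0.2110.

21.10 wt%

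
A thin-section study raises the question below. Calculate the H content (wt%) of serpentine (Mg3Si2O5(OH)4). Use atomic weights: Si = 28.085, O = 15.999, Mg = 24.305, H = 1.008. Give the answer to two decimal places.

M(Mg3Si2O5(OH)4) = 277.108 g/mol.
H contributes 4 × 1.008 = 4.032 g per mole.
4.032/277.108 = 0.0146 → 1.46%.

1.46 wt%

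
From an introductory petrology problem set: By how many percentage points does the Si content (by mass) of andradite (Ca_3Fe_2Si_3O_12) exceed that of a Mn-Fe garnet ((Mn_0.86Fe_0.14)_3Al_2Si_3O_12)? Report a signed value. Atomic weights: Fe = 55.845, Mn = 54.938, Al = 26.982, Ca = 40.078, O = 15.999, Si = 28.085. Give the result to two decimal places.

Si in Ca_3Fe_2Si_3O_12: molar mass 508.167 g/mol; 3×28.085 = 84.255 g → 16.58 wt%.
Si in (Mn_0.86Fe_0.14)_3Al_2Si_3O_12: molar mass 495.402 g/mol; 3×28.085 = 84.255 g → 17.01 wt%.
Difference = 16.58 − 17.01 = -0.43 percentage points.

-0.43 percentage points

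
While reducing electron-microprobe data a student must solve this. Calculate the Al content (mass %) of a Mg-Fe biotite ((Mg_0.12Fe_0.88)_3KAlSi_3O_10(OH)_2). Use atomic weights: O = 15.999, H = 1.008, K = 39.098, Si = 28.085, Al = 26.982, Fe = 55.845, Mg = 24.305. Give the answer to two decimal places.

Formula mass = 0.36·24.305 + 2.64·55.845 + 1·39.098 + 1·26.982 + 3·28.085 + 12·15.999 + 2·1.008 = 500.520 g/mol, of which 26.982 g is Al.
So Al makes up 26.982/500.520 = 0.0539 of the mass, i.e. 5.39%.

5.39 mass %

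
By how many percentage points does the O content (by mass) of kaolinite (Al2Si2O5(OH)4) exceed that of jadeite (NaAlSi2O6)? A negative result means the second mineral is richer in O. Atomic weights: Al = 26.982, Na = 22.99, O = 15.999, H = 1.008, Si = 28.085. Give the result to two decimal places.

M(Al2Si2O5(OH)4) = 258.157 g/mol, so wt% O = 143.991/258.157 × 100 = 55.78%.
M(NaAlSi2O6) = 202.136 g/mol, so wt% O = 95.994/202.136 × 100 = 47.49%.
55.78 − 47.49 = 8.29 pp.

8.29 percentage points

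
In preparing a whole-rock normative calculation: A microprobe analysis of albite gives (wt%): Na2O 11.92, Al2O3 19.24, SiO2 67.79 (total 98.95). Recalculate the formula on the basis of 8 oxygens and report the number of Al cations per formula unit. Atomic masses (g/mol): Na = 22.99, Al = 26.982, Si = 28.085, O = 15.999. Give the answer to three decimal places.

1.001 Al apfu

11.92 wt% Na2O ÷ 61.979 g/mol = 0.19232 mol, giving 0.38464 Na and 0.19232 O.
19.24 wt% Al2O3 ÷ 101.961 g/mol = 0.18870 mol, giving 0.37740 Al and 0.56610 O.
67.79 wt% SiO2 ÷ 60.083 g/mol = 1.12827 mol, giving 1.12827 Si and 2.25654 O.
Oxygen sums to 3.01496; scaling by 8/3.01496 = 2.65343 puts the formula on 8 O.
Al: 0.37740 × 2.65343 = 1.001 atoms per formula unit.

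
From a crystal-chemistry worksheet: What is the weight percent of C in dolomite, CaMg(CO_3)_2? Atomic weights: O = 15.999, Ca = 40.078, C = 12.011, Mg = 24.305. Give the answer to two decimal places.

13.03 weight percent

Molar mass of CaMg(CO_3)_2: 1×40.078 + 1×24.305 + 2×12.011 + 6×15.999 = 184.399 g/mol.
Mass of C per formula unit: 2 × 12.011 = 24.022 g.
Weight fraction C = 24.022 / 184.399 = 0.1303.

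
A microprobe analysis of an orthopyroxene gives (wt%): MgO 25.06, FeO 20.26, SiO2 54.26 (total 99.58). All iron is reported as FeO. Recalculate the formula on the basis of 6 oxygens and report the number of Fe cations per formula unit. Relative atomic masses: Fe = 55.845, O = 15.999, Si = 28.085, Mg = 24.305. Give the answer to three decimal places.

0.624 Fe apfu

MgO: 25.06/40.304 = 0.62177 mol → 0.62177 mol Mg, 0.62177 mol O.
FeO: 20.26/71.844 = 0.28200 mol → 0.28200 mol Fe, 0.28200 mol O.
SiO2: 54.26/60.083 = 0.90308 mol → 0.90308 mol Si, 1.80616 mol O.
Total oxygen = 2.70993 mol. Normalization factor = 6/2.70993 = 2.21408.
Fe per 6 O = 0.28200 × 2.21408 = 0.624.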